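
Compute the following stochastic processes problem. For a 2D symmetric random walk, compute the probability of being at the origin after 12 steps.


P = C(12,6)^2 / 4^12
= 924^2 / 16777216
= 853776 / 16777216
= 0.0509

0.0509


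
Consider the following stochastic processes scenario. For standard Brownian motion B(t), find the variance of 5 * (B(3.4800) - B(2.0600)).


Var(alpha*(B(t)-B(s))) = alpha^2 * (t-s)
= 5^2 * (3.4800 - 2.0600)
= 25 * 1.4200
= 35.5000

35.5000


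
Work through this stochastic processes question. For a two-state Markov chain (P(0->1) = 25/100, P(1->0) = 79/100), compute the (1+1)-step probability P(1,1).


P^2 = P^1 * P^1
Computing via matrix multiplication of the transition matrix.
Entry (1,1) of P^2 = 0.2416

0.2416


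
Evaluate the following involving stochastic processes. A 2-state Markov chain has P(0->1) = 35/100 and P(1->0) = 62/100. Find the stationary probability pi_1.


Stationary distribution: pi_0 = p10/(p01+p10), pi_1 = p01/(p01+p10)
p01 = 0.3500, p10 = 0.6200
pi_1 = 0.3608

0.3608


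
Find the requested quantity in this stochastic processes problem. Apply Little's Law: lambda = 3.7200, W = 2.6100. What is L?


Little's Law: L = lambda * W
= 3.7200 * 2.6100
= 9.7092

9.7092


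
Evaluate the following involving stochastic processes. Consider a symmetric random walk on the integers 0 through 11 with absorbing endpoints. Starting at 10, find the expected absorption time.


For symmetric RW on 0,...,N with absorbing barriers, E(i) = i*(N-i)
E(10) = 10 * 1 = 10

10


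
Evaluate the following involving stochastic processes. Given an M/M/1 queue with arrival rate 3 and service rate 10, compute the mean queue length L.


rho = 3/10 = 0.3000
L = rho/(1-rho)
= 0.3000/0.7000
= 0.4286

0.4286


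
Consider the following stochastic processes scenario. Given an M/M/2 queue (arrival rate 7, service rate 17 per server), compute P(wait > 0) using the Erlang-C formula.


a = lambda/mu = 0.4118
rho = a/c = 0.2059
Erlang-C formula applied:
C(c,a) = 0.0703

0.0703


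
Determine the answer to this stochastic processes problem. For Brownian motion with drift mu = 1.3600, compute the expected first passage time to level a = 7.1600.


Expected first passage time = a/mu
= 7.1600/1.3600
= 5.2647

5.2647


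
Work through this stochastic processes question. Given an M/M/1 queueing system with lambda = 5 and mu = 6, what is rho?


rho = lambda/mu
= 5/6
= 0.8333

0.8333


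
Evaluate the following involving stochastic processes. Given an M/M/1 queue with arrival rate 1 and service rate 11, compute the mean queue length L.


rho = 1/11 = 0.0909
L = rho/(1-rho)
= 0.0909/0.9091
= 0.1000

0.1000


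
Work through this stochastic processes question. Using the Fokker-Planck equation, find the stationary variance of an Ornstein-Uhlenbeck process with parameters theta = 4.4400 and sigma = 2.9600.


Stationary variance = sigma^2 / (2*theta)
= 2.9600^2 / (2*4.4400)
= 8.7616 / 8.8800
= 0.9867

0.9867


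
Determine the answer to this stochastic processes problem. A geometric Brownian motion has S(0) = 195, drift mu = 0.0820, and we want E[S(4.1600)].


E[S(t)] = S(0) * exp(mu * t)
= 195 * exp(0.0820 * 4.1600)
= 195 * 1.4065
= 274.2718

274.2718


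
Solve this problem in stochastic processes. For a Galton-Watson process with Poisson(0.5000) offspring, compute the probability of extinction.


Since mu = 0.5000 <= 1, extinction probability = 1.

1.0000


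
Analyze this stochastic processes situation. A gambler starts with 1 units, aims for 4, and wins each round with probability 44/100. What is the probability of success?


Gambler's ruin formula:
r = q/p = 0.5600/0.4400 = 1.2727
P(win) = (1 - r^i)/(1 - r^N)
= (1 - 1.2727^1)/(1 - 1.2727^4)
= 0.1679

0.1679


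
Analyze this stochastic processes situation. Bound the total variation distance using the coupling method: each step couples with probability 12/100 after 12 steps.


TV distance bound <= (1-delta)^n
= (1 - 0.1200)^12
= 0.8800^12
= 0.2157

0.2157


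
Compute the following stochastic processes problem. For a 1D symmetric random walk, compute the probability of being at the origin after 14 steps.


P(S(14) = 0) = C(14,7) / 4^7
= 3432 / 16384
= 0.2095

0.2095


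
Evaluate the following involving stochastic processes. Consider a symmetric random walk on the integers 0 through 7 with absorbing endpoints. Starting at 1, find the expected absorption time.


For symmetric RW on 0,...,N with absorbing barriers, E(i) = i*(N-i)
E(1) = 1 * 6 = 6

6


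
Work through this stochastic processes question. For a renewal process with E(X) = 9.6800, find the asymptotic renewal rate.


Long-run renewal rate = 1/E(X)
= 1/9.6800
= 0.1033

0.1033


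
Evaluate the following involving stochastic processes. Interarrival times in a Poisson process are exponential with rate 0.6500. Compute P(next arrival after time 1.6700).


P(X > t) = exp(-lambda * t)
= exp(-0.6500 * 1.6700)
= exp(-1.0855) = 0.3377

0.3377


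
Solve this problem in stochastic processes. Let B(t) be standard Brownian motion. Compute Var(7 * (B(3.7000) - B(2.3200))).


Var(alpha*(B(t)-B(s))) = alpha^2 * (t-s)
= 7^2 * (3.7000 - 2.3200)
= 49 * 1.3800
= 67.6200

67.6200


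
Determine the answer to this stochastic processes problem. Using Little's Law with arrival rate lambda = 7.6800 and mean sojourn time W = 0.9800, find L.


Little's Law: L = lambda * W
= 7.6800 * 0.9800
= 7.5264

7.5264


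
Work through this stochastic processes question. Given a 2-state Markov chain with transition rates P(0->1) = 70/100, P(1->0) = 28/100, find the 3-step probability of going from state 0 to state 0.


Computing P^3 by matrix multiplication.
P = [[0.3000, 0.7000], [0.2800, 0.7200]]
After raising P to the power 3:
P^3(0,0) = 0.2857

0.2857


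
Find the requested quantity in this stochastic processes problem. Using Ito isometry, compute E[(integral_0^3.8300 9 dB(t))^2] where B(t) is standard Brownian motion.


By Ito isometry: E[(int f dB)^2] = int f^2 dt
= 9^2 * 3.8300
= 81 * 3.8300 = 310.2300

310.2300


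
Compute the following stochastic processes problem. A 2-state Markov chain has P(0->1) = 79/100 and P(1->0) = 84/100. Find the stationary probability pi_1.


Stationary distribution: pi_0 = p10/(p01+p10), pi_1 = p01/(p01+p10)
p01 = 0.7900, p10 = 0.8400
pi_1 = 0.4847

0.4847


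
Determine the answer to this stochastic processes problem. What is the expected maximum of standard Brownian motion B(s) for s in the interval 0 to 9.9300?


E(max B(s)) = sqrt(2t/pi)
= sqrt(2*9.9300/pi)
= sqrt(6.3216)
= 2.5143

2.5143


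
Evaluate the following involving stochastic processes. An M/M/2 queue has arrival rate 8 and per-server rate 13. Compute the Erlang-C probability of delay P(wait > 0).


a = lambda/mu = 0.6154
rho = a/c = 0.3077
Erlang-C formula applied:
C(c,a) = 0.1448

0.1448


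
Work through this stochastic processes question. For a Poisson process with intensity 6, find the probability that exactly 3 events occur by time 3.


P(N(t)=k) = (lambda*t)^k * exp(-lambda*t) / k!
lambda*t = 18
= 18^3 * exp(-18) / 3!
= 5832 * 1.5230e-08 / 6
= 1.4804e-05

1.4804e-05


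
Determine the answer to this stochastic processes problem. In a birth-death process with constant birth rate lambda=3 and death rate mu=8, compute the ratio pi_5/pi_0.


For birth-death process, pi_n/pi_0 = (lambda/mu)^n
= (3/8)^5
= 0.0074

0.0074


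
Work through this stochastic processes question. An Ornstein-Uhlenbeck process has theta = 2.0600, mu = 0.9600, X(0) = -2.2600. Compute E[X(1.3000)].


E[X(t)] = mu + (X(0) - mu)*exp(-theta*t)
= 0.9600 + (-2.2600 - 0.9600)*exp(-2.0600*1.3000)
= 0.9600 + -3.2200 * 0.0687
= 0.7388

0.7388


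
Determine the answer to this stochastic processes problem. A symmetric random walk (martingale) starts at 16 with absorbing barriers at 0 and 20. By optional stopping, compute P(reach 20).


By optional stopping theorem: E(M at tau) = M(0) = 16
P(hit 20)*20 + P(hit 0)*0 = 16
P(hit 20) = (16 - 0)/(20 - 0) = 4/5 = 0.8000

0.8000


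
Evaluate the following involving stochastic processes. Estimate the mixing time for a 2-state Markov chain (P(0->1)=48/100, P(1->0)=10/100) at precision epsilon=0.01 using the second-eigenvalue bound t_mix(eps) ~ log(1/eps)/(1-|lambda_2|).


lambda_2 = |1 - p01 - p10| = |1 - 0.4800 - 0.1000| = 0.4200
t_mix ~ log(1/eps)/(1 - |lambda_2|)
= log(100)/(1 - 0.4200) = 4.6052/0.5800
= 7.9399

7.9399


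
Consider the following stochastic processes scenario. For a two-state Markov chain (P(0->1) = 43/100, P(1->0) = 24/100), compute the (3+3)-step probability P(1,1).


P^6 = P^3 * P^3
Computing via matrix multiplication of the transition matrix.
Entry (1,1) of P^6 = 0.6423

0.6423


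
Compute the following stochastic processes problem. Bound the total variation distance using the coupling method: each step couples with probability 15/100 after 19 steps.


TV distance bound <= (1-delta)^n
= (1 - 0.1500)^19
= 0.8500^19
= 0.0456

0.0456


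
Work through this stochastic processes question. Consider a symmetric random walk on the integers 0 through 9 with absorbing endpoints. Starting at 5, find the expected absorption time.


For symmetric RW on 0,...,N with absorbing barriers, E(i) = i*(N-i)
E(5) = 5 * 4 = 20

20


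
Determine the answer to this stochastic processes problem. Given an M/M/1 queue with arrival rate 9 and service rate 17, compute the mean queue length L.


rho = 9/17 = 0.5294
L = rho/(1-rho)
= 0.5294/0.4706
= 1.1250

1.1250


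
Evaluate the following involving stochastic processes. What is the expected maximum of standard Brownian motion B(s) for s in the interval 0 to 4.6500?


E(max B(s)) = sqrt(2t/pi)
= sqrt(2*4.6500/pi)
= sqrt(2.9603)
= 1.7205

1.7205


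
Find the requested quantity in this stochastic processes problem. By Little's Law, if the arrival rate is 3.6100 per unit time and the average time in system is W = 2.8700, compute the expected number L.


Little's Law: L = lambda * W
= 3.6100 * 2.8700
= 10.3607

10.3607


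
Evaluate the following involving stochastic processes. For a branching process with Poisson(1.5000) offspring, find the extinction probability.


Since mu = 1.5000 > 1, extinction prob q < 1.
Solve s = exp(mu*(s-1)) iteratively.
q = 0.4172

0.4172


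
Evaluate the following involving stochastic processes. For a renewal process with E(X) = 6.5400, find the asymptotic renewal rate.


Long-run renewal rate = 1/E(X)
= 1/6.5400
= 0.1529

0.1529


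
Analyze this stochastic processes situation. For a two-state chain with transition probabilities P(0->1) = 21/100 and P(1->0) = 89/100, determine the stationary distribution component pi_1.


Stationary distribution: pi_0 = p10/(p01+p10), pi_1 = p01/(p01+p10)
p01 = 0.2100, p10 = 0.8900
pi_1 = 0.1909

0.1909


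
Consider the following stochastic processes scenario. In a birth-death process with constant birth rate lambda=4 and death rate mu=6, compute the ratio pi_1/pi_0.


For birth-death process, pi_n/pi_0 = (lambda/mu)^n
= (4/6)^1
= 0.6667

0.6667


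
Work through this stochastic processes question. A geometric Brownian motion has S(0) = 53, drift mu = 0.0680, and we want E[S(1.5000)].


E[S(t)] = S(0) * exp(mu * t)
= 53 * exp(0.0680 * 1.5000)
= 53 * 1.1074
= 58.6913

58.6913


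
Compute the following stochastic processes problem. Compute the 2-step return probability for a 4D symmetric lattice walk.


P(return in 2 steps) = P(reverse first step) = 1/(2d)
= 1/8
= 0.1250

0.1250


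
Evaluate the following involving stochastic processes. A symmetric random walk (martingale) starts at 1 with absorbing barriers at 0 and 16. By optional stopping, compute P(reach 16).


By optional stopping theorem: E(M at tau) = M(0) = 1
P(hit 16)*16 + P(hit 0)*0 = 1
P(hit 16) = (1 - 0)/(16 - 0) = 1/16 = 0.0625

0.0625


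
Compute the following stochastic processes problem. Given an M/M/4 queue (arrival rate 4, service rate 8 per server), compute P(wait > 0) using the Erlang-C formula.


a = lambda/mu = 0.5000
rho = a/c = 0.1250
Erlang-C formula applied:
C(c,a) = 0.0018

0.0018


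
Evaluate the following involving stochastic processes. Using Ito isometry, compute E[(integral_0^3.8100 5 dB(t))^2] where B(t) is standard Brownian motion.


By Ito isometry: E[(int f dB)^2] = int f^2 dt
= 5^2 * 3.8100
= 25 * 3.8100 = 95.2500

95.2500


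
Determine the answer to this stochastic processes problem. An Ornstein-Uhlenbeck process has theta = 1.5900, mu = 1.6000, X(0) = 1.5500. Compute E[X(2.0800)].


E[X(t)] = mu + (X(0) - mu)*exp(-theta*t)
= 1.6000 + (1.5500 - 1.6000)*exp(-1.5900*2.0800)
= 1.6000 + -0.0500 * 0.0366
= 1.5982

1.5982


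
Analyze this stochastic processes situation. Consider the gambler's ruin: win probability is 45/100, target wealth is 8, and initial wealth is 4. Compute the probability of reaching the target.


Gambler's ruin formula:
r = q/p = 0.5500/0.4500 = 1.2222
P(win) = (1 - r^i)/(1 - r^N)
= (1 - 1.2222^4)/(1 - 1.2222^8)
= 0.3095

0.3095


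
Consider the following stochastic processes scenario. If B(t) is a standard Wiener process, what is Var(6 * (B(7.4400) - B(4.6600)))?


Var(alpha*(B(t)-B(s))) = alpha^2 * (t-s)
= 6^2 * (7.4400 - 4.6600)
= 36 * 2.7800
= 100.0800

100.0800


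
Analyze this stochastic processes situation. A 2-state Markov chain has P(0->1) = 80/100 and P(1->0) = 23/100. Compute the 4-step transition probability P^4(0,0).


Computing P^4 by matrix multiplication.
P = [[0.2000, 0.8000], [0.2300, 0.7700]]
After raising P to the power 4:
P^4(0,0) = 0.2233

0.2233


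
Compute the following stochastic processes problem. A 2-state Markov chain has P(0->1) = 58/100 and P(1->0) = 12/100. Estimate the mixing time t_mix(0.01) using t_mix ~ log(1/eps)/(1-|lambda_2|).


lambda_2 = |1 - p01 - p10| = |1 - 0.5800 - 0.1200| = 0.3000
t_mix ~ log(1/eps)/(1 - |lambda_2|)
= log(100)/(1 - 0.3000) = 4.6052/0.7000
= 6.5788

6.5788


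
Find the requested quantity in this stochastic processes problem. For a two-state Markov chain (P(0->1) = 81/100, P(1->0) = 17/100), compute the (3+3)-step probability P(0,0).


P^6 = P^3 * P^3
Computing via matrix multiplication of the transition matrix.
Entry (0,0) of P^6 = 0.1735

0.1735


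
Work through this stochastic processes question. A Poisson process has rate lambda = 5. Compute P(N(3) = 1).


P(N(t)=k) = (lambda*t)^k * exp(-lambda*t) / k!
lambda*t = 15
= 15^1 * exp(-15) / 1!
= 15 * 3.0590e-07 / 1
= 4.5885e-06

4.5885e-06


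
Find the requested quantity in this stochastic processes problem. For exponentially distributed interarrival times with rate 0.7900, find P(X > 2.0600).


P(X > t) = exp(-lambda * t)
= exp(-0.7900 * 2.0600)
= exp(-1.6274) = 0.1964

0.1964


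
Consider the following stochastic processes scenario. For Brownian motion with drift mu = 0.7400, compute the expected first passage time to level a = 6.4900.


Expected first passage time = a/mu
= 6.4900/0.7400
= 8.7703

8.7703


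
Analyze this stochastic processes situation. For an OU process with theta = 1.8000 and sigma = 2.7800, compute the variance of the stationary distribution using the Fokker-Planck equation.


Stationary variance = sigma^2 / (2*theta)
= 2.7800^2 / (2*1.8000)
= 7.7284 / 3.6000
= 2.1468

2.1468


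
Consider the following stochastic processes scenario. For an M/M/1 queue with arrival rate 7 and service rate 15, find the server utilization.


rho = lambda/mu
= 7/15
= 0.4667

0.4667


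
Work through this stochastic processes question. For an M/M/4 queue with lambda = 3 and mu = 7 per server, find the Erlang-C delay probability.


a = lambda/mu = 0.4286
rho = a/c = 0.1071
Erlang-C formula applied:
C(c,a) = 0.0010

0.0010


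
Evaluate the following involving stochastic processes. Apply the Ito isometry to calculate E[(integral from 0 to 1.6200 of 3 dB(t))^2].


By Ito isometry: E[(int f dB)^2] = int f^2 dt
= 3^2 * 1.6200
= 9 * 1.6200 = 14.5800

14.5800


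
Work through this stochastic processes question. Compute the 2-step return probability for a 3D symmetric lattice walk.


P(return in 2 steps) = P(reverse first step) = 1/(2d)
= 1/6
= 0.1667

0.1667


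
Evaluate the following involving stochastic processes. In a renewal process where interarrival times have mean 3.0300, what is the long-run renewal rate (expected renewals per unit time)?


Long-run renewal rate = 1/E(X)
= 1/3.0300
= 0.3300

0.3300


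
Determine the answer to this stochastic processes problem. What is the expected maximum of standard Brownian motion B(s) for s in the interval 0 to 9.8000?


E(max B(s)) = sqrt(2t/pi)
= sqrt(2*9.8000/pi)
= sqrt(6.2389)
= 2.4978

2.4978


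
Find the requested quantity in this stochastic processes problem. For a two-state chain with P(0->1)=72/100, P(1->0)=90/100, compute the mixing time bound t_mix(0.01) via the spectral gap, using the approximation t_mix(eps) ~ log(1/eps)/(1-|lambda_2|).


lambda_2 = |1 - p01 - p10| = |1 - 0.7200 - 0.9000| = 0.6200
t_mix ~ log(1/eps)/(1 - |lambda_2|)
= log(100)/(1 - 0.6200) = 4.6052/0.3800
= 12.1189

12.1189


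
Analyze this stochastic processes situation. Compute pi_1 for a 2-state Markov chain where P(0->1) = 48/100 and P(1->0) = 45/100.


Stationary distribution: pi_0 = p10/(p01+p10), pi_1 = p01/(p01+p10)
p01 = 0.4800, p10 = 0.4500
pi_1 = 0.5161

0.5161


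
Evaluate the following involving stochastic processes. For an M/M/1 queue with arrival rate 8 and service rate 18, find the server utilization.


rho = lambda/mu
= 8/18
= 0.4444

0.4444


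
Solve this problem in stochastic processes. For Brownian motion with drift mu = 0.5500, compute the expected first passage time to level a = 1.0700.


Expected first passage time = a/mu
= 1.0700/0.5500
= 1.9455

1.9455


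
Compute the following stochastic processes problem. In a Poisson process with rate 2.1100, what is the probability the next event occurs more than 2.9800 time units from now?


P(X > t) = exp(-lambda * t)
= exp(-2.1100 * 2.9800)
= exp(-6.2878) = 0.0019

0.0019


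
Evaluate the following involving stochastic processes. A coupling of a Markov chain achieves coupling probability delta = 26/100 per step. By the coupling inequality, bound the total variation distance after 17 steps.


TV distance bound <= (1-delta)^n
= (1 - 0.2600)^17
= 0.7400^17
= 0.0060

0.0060


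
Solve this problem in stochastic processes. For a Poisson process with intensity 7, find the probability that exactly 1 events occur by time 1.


P(N(t)=k) = (lambda*t)^k * exp(-lambda*t) / k!
lambda*t = 7
= 7^1 * exp(-7) / 1!
= 7 * 9.1188e-04 / 1
= 0.0064

0.0064


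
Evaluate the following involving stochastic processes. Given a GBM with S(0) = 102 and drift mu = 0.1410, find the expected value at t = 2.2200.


E[S(t)] = S(0) * exp(mu * t)
= 102 * exp(0.1410 * 2.2200)
= 102 * 1.3675
= 139.4900

139.4900


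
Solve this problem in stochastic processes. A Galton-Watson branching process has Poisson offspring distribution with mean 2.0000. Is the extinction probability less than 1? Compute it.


Since mu = 2.0000 > 1, extinction prob q < 1.
Solve s = exp(mu*(s-1)) iteratively.
q = 0.2032

0.2032


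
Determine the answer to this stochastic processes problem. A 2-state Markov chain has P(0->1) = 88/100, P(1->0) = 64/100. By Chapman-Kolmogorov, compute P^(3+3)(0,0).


P^6 = P^3 * P^3
Computing via matrix multiplication of the transition matrix.
Entry (0,0) of P^6 = 0.4325

0.4325


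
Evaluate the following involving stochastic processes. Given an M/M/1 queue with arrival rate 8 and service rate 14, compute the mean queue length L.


rho = 8/14 = 0.5714
L = rho/(1-rho)
= 0.5714/0.4286
= 1.3333

1.3333


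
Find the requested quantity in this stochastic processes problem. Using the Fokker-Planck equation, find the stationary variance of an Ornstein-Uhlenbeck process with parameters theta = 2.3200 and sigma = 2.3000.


Stationary variance = sigma^2 / (2*theta)
= 2.3000^2 / (2*2.3200)
= 5.2900 / 4.6400
= 1.1401

1.1401


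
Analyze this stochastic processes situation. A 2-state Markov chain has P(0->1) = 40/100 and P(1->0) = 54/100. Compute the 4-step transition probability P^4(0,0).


Computing P^4 by matrix multiplication.
P = [[0.6000, 0.4000], [0.5400, 0.4600]]
After raising P to the power 4:
P^4(0,0) = 0.5745

0.5745


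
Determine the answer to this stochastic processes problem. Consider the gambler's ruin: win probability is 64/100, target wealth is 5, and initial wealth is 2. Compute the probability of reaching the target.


Gambler's ruin formula:
r = q/p = 0.3600/0.6400 = 0.5625
P(win) = (1 - r^i)/(1 - r^N)
= (1 - 0.5625^2)/(1 - 0.5625^5)
= 0.7244

0.7244


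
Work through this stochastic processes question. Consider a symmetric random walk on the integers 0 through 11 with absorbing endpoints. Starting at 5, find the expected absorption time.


For symmetric RW on 0,...,N with absorbing barriers, E(i) = i*(N-i)
E(5) = 5 * 6 = 30

30


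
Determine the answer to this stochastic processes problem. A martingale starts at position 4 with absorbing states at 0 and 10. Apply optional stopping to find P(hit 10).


By optional stopping theorem: E(M at tau) = M(0) = 4
P(hit 10)*10 + P(hit 0)*0 = 4
P(hit 10) = (4 - 0)/(10 - 0) = 2/5 = 0.4000

0.4000


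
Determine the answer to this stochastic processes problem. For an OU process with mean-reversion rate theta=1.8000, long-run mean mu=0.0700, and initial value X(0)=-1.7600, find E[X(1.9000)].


E[X(t)] = mu + (X(0) - mu)*exp(-theta*t)
= 0.0700 + (-1.7600 - 0.0700)*exp(-1.8000*1.9000)
= 0.0700 + -1.8300 * 0.0327
= 0.0101

0.0101


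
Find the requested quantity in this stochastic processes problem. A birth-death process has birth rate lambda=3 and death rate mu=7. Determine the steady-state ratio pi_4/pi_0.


For birth-death process, pi_n/pi_0 = (lambda/mu)^n
= (3/7)^4
= 0.0337

0.0337


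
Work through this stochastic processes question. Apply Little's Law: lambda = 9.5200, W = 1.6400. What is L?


Little's Law: L = lambda * W
= 9.5200 * 1.6400
= 15.6128

15.6128


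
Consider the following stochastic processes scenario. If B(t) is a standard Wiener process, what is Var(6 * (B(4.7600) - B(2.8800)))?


Var(alpha*(B(t)-B(s))) = alpha^2 * (t-s)
= 6^2 * (4.7600 - 2.8800)
= 36 * 1.8800
= 67.6800

67.6800


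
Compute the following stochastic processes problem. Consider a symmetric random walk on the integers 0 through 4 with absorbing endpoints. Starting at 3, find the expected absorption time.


For symmetric RW on 0,...,N with absorbing barriers, E(i) = i*(N-i)
E(3) = 3 * 1 = 3

3


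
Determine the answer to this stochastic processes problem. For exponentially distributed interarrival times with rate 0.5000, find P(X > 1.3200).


P(X > t) = exp(-lambda * t)
= exp(-0.5000 * 1.3200)
= exp(-0.6600) = 0.5169

0.5169


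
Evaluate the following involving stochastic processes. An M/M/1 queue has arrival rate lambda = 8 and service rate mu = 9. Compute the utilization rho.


rho = lambda/mu
= 8/9
= 0.8889

0.8889


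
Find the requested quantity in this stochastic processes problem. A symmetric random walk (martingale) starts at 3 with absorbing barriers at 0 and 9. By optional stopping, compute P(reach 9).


By optional stopping theorem: E(M at tau) = M(0) = 3
P(hit 9)*9 + P(hit 0)*0 = 3
P(hit 9) = (3 - 0)/(9 - 0) = 1/3 = 0.3333

0.3333


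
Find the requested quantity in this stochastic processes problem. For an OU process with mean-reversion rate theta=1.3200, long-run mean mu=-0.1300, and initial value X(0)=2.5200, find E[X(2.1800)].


E[X(t)] = mu + (X(0) - mu)*exp(-theta*t)
= -0.1300 + (2.5200 - -0.1300)*exp(-1.3200*2.1800)
= -0.1300 + 2.6500 * 0.0563
= 0.0191

0.0191


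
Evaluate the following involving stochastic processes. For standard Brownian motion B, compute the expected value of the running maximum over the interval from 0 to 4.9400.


E(max B(s)) = sqrt(2t/pi)
= sqrt(2*4.9400/pi)
= sqrt(3.1449)
= 1.7734

1.7734


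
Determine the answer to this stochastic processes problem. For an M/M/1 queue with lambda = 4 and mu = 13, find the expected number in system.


rho = 4/13 = 0.3077
L = rho/(1-rho)
= 0.3077/0.6923
= 0.4444

0.4444


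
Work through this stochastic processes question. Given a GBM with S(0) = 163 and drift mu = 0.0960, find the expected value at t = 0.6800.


E[S(t)] = S(0) * exp(mu * t)
= 163 * exp(0.0960 * 0.6800)
= 163 * 1.0675
= 173.9956

173.9956


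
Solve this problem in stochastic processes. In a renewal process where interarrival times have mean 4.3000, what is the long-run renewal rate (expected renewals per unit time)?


Long-run renewal rate = 1/E(X)
= 1/4.3000
= 0.2326

0.2326


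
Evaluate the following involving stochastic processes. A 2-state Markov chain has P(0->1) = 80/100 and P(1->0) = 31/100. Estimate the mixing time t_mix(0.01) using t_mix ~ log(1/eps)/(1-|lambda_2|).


lambda_2 = |1 - p01 - p10| = |1 - 0.8000 - 0.3100| = 0.1100
t_mix ~ log(1/eps)/(1 - |lambda_2|)
= log(100)/(1 - 0.1100) = 4.6052/0.8900
= 5.1743

5.1743


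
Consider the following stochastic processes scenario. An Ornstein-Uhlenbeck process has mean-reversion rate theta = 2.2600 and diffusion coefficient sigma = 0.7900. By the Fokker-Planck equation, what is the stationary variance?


Stationary variance = sigma^2 / (2*theta)
= 0.7900^2 / (2*2.2600)
= 0.6241 / 4.5200
= 0.1381

0.1381


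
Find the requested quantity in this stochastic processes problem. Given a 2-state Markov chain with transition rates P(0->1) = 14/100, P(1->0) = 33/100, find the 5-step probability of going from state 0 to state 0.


Computing P^5 by matrix multiplication.
P = [[0.8600, 0.1400], [0.3300, 0.6700]]
After raising P to the power 5:
P^5(0,0) = 0.7146

0.7146


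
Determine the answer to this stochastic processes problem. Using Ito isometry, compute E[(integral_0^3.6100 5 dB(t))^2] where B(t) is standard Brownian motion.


By Ito isometry: E[(int f dB)^2] = int f^2 dt
= 5^2 * 3.6100
= 25 * 3.6100 = 90.2500

90.2500


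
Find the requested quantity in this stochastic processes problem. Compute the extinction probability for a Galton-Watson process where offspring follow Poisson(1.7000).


Since mu = 1.7000 > 1, extinction prob q < 1.
Solve s = exp(mu*(s-1)) iteratively.
q = 0.3088

0.3088


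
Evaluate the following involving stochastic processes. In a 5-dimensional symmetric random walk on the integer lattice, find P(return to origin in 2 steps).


P(return in 2 steps) = P(reverse first step) = 1/(2d)
= 1/10
= 0.1000

0.1000


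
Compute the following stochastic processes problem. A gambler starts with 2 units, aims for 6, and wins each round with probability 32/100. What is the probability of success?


Gambler's ruin formula:
r = q/p = 0.6800/0.3200 = 2.1250
P(win) = (1 - r^i)/(1 - r^N)
= (1 - 2.1250^2)/(1 - 2.1250^6)
= 0.0386

0.0386


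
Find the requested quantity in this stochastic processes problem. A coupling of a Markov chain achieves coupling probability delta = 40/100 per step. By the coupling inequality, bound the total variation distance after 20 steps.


TV distance bound <= (1-delta)^n
= (1 - 0.4000)^20
= 0.6000^20
= 3.6562e-05

3.6562e-05


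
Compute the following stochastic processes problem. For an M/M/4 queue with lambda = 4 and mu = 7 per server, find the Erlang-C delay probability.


a = lambda/mu = 0.5714
rho = a/c = 0.1429
Erlang-C formula applied:
C(c,a) = 0.0029

0.0029


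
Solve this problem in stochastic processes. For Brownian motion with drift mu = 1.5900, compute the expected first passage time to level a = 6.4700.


Expected first passage time = a/mu
= 6.4700/1.5900
= 4.0692

4.0692


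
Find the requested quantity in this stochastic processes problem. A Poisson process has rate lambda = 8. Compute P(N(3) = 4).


P(N(t)=k) = (lambda*t)^k * exp(-lambda*t) / k!
lambda*t = 24
= 24^4 * exp(-24) / 4!
= 331776 * 3.7751e-11 / 24
= 5.2187e-07

5.2187e-07


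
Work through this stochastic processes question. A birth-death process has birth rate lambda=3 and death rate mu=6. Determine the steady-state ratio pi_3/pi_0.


For birth-death process, pi_n/pi_0 = (lambda/mu)^n
= (3/6)^3
= 0.1250

0.1250


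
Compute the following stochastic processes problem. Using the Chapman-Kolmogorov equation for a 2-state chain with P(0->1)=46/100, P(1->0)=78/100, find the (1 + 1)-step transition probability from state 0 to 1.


P^2 = P^1 * P^1
Computing via matrix multiplication of the transition matrix.
Entry (0,1) of P^2 = 0.3496

0.3496


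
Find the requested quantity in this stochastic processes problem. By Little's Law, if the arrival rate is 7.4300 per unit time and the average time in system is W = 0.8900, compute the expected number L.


Little's Law: L = lambda * W
= 7.4300 * 0.8900
= 6.6127

6.6127


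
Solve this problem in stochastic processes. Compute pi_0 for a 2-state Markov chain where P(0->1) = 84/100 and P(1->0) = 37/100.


Stationary distribution: pi_0 = p10/(p01+p10), pi_1 = p01/(p01+p10)
p01 = 0.8400, p10 = 0.3700
pi_0 = 0.3058

0.3058


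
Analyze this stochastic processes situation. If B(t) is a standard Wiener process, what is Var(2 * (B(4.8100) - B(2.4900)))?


Var(alpha*(B(t)-B(s))) = alpha^2 * (t-s)
= 2^2 * (4.8100 - 2.4900)
= 4 * 2.3200
= 9.2800

9.2800


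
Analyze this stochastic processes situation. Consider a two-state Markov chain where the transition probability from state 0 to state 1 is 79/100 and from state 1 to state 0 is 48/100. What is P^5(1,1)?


Computing P^5 by matrix multiplication.
P = [[0.2100, 0.7900], [0.4800, 0.5200]]
After raising P to the power 5:
P^5(1,1) = 0.6215

0.6215


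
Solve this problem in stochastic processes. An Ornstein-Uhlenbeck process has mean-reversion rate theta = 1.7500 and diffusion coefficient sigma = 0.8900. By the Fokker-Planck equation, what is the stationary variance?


Stationary variance = sigma^2 / (2*theta)
= 0.8900^2 / (2*1.7500)
= 0.7921 / 3.5000
= 0.2263

0.2263


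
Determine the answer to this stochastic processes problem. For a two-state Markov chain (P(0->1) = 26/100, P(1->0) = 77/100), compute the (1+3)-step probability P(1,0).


P^4 = P^1 * P^3
Computing via matrix multiplication of the transition matrix.
Entry (1,0) of P^4 = 0.7476

0.7476


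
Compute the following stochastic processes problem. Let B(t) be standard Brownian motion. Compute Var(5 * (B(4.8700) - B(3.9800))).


Var(alpha*(B(t)-B(s))) = alpha^2 * (t-s)
= 5^2 * (4.8700 - 3.9800)
= 25 * 0.8900
= 22.2500

22.2500


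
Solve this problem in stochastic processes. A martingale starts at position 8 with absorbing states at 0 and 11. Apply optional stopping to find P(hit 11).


By optional stopping theorem: E(M at tau) = M(0) = 8
P(hit 11)*11 + P(hit 0)*0 = 8
P(hit 11) = (8 - 0)/(11 - 0) = 8/11 = 0.7273

0.7273


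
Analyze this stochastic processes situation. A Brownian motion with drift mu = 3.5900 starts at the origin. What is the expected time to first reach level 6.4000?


Expected first passage time = a/mu
= 6.4000/3.5900
= 1.7827

1.7827


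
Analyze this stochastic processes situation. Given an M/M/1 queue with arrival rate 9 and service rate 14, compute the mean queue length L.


rho = 9/14 = 0.6429
L = rho/(1-rho)
= 0.6429/0.3571
= 1.8000

1.8000


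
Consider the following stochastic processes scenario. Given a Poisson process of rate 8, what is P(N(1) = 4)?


P(N(t)=k) = (lambda*t)^k * exp(-lambda*t) / k!
lambda*t = 8
= 8^4 * exp(-8) / 4!
= 4096 * 3.3546e-04 / 24
= 0.0573

0.0573


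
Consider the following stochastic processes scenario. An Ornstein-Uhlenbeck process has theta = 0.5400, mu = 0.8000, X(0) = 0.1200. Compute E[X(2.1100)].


E[X(t)] = mu + (X(0) - mu)*exp(-theta*t)
= 0.8000 + (0.1200 - 0.8000)*exp(-0.5400*2.1100)
= 0.8000 + -0.6800 * 0.3200
= 0.5824

0.5824


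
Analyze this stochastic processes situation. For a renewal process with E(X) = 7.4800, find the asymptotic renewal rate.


Long-run renewal rate = 1/E(X)
= 1/7.4800
= 0.1337

0.1337


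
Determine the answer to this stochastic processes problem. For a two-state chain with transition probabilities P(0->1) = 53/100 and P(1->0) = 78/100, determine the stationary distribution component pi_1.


Stationary distribution: pi_0 = p10/(p01+p10), pi_1 = p01/(p01+p10)
p01 = 0.5300, p10 = 0.7800
pi_1 = 0.4046

0.4046


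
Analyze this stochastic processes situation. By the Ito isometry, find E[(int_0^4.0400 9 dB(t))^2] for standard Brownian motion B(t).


By Ito isometry: E[(int f dB)^2] = int f^2 dt
= 9^2 * 4.0400
= 81 * 4.0400 = 327.2400

327.2400


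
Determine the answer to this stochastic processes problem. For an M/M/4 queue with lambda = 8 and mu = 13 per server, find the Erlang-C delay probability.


a = lambda/mu = 0.6154
rho = a/c = 0.1538
Erlang-C formula applied:
C(c,a) = 0.0038

0.0038


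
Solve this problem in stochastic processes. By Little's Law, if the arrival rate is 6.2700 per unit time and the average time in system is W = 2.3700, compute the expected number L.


Little's Law: L = lambda * W
= 6.2700 * 2.3700
= 14.8599

14.8599


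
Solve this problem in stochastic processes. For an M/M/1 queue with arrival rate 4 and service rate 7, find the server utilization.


rho = lambda/mu
= 4/7
= 0.5714

0.5714


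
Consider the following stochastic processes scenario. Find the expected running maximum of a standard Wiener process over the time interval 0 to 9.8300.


E(max B(s)) = sqrt(2t/pi)
= sqrt(2*9.8300/pi)
= sqrt(6.2580)
= 2.5016

2.5016


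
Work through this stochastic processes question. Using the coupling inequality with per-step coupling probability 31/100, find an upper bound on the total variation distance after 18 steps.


TV distance bound <= (1-delta)^n
= (1 - 0.3100)^18
= 0.6900^18
= 0.0013

0.0013


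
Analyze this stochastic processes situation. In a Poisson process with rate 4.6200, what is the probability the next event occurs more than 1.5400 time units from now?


P(X > t) = exp(-lambda * t)
= exp(-4.6200 * 1.5400)
= exp(-7.1148) = 8.1298e-04

8.1298e-04


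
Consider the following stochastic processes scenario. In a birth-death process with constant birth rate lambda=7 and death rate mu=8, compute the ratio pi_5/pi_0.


For birth-death process, pi_n/pi_0 = (lambda/mu)^n
= (7/8)^5
= 0.5129

0.5129


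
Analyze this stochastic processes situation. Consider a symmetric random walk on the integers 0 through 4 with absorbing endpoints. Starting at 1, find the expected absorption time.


For symmetric RW on 0,...,N with absorbing barriers, E(i) = i*(N-i)
E(1) = 1 * 3 = 3

3


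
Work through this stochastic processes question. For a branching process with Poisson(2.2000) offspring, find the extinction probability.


Since mu = 2.2000 > 1, extinction prob q < 1.
Solve s = exp(mu*(s-1)) iteratively.
q = 0.1563

0.1563


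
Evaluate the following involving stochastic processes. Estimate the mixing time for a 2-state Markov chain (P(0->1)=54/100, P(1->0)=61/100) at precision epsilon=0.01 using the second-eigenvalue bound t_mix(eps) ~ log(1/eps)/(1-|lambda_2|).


lambda_2 = |1 - p01 - p10| = |1 - 0.5400 - 0.6100| = 0.1500
t_mix ~ log(1/eps)/(1 - |lambda_2|)
= log(100)/(1 - 0.1500) = 4.6052/0.8500
= 5.4178

5.4178


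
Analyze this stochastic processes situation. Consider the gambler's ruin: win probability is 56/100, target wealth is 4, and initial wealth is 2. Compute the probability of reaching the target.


Gambler's ruin formula:
r = q/p = 0.4400/0.5600 = 0.7857
P(win) = (1 - r^i)/(1 - r^N)
= (1 - 0.7857^2)/(1 - 0.7857^4)
= 0.6183

0.6183


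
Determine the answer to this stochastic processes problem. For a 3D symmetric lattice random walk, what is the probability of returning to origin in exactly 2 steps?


P(return in 2 steps) = P(reverse first step) = 1/(2d)
= 1/6
= 0.1667

0.1667


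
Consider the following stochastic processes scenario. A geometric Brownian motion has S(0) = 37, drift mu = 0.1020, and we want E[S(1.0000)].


E[S(t)] = S(0) * exp(mu * t)
= 37 * exp(0.1020 * 1.0000)
= 37 * 1.1074
= 40.9732

40.9732


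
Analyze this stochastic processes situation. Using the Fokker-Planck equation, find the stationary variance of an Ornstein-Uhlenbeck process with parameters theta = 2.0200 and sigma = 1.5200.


Stationary variance = sigma^2 / (2*theta)
= 1.5200^2 / (2*2.0200)
= 2.3104 / 4.0400
= 0.5719

0.5719


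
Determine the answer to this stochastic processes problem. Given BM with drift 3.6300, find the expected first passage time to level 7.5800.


Expected first passage time = a/mu
= 7.5800/3.6300
= 2.0882

2.0882


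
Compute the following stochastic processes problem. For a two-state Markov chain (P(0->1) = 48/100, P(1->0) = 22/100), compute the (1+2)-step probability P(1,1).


P^3 = P^1 * P^2
Computing via matrix multiplication of the transition matrix.
Entry (1,1) of P^3 = 0.6942

0.6942


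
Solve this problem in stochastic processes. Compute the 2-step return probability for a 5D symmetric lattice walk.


P(return in 2 steps) = P(reverse first step) = 1/(2d)
= 1/10
= 0.1000

0.1000


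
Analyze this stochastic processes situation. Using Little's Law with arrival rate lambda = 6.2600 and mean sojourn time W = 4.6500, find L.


Little's Law: L = lambda * W
= 6.2600 * 4.6500
= 29.1090

29.1090


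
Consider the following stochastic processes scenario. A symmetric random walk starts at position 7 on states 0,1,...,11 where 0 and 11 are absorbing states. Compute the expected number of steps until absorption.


For symmetric RW on 0,...,N with absorbing barriers, E(i) = i*(N-i)
E(7) = 7 * 4 = 28

28


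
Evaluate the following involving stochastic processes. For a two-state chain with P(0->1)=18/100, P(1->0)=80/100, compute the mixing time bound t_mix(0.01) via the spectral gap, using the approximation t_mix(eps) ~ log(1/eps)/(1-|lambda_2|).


lambda_2 = |1 - p01 - p10| = |1 - 0.1800 - 0.8000| = 0.0200
t_mix ~ log(1/eps)/(1 - |lambda_2|)
= log(100)/(1 - 0.0200) = 4.6052/0.9800
= 4.6992

4.6992


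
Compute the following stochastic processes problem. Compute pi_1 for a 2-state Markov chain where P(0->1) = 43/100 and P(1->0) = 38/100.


Stationary distribution: pi_0 = p10/(p01+p10), pi_1 = p01/(p01+p10)
p01 = 0.4300, p10 = 0.3800
pi_1 = 0.5309

0.5309


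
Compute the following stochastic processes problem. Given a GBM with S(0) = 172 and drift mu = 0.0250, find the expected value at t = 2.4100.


E[S(t)] = S(0) * exp(mu * t)
= 172 * exp(0.0250 * 2.4100)
= 172 * 1.0621
= 182.6816

182.6816


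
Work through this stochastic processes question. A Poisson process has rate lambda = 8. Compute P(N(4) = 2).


P(N(t)=k) = (lambda*t)^k * exp(-lambda*t) / k!
lambda*t = 32
= 32^2 * exp(-32) / 2!
= 1024 * 1.2664e-14 / 2
= 6.4841e-12

6.4841e-12


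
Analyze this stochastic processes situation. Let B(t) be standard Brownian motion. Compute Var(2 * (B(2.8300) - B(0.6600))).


Var(alpha*(B(t)-B(s))) = alpha^2 * (t-s)
= 2^2 * (2.8300 - 0.6600)
= 4 * 2.1700
= 8.6800

8.6800


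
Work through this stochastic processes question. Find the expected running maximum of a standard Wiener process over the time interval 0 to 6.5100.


E(max B(s)) = sqrt(2t/pi)
= sqrt(2*6.5100/pi)
= sqrt(4.1444)
= 2.0358

2.0358


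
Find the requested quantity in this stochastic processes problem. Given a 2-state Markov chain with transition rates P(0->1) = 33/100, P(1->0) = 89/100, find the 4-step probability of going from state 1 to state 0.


Computing P^4 by matrix multiplication.
P = [[0.6700, 0.3300], [0.8900, 0.1100]]
After raising P to the power 4:
P^4(1,0) = 0.7278

0.7278
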